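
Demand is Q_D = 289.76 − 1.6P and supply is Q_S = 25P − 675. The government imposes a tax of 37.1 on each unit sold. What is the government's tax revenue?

6527.37

In inverse form: demand P = 181.1 − 0.625Q, supply P = 27 + 0.04Q.
Competitive equilibrium: 181.1 − 0.625Q = 27 + 0.04Q → Q* = 231.7293, P* = 36.2692.
With the tax, the buyer price exceeds the seller price by 37.1: (181.1 − 0.625Q) − (27 + 0.04Q) = 37.1 → Q' = 175.9398.
Tax revenue = 37.1 × 175.9398 = 6527.37.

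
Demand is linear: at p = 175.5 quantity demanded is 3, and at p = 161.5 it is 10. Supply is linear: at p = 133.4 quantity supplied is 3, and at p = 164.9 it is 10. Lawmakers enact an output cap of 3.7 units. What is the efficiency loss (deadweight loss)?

108.46

Demand slope = (161.5 − 175.5)/(10 − 3) = −2, so p = 181.5 − 2q.
Supply slope = (164.9 − 133.4)/(10 − 3) = 4.5, so p = 119.9 + 4.5q.
Competitive equilibrium: 181.5 − 2q = 119.9 + 4.5q → q* = 9.4769, p* = 162.5462.
At q = 3.7: demand price = 181.5 − 2·3.7 = 174.1; supply price = 119.9 + 4.5·3.7 = 136.55.
Δq = 9.4769 − 3.7 = 5.7769; wedge = 174.1 − 136.55 = 37.55.
Deadweight loss = ½ × 5.7769 × 37.55 = 108.46.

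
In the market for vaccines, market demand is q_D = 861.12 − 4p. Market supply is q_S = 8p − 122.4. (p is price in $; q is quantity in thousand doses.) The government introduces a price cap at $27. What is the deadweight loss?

$36247.22 thousand

In inverse form: demand p = 215.28 − 0.25q, supply p = 15.3 + 0.125q.
Competitive equilibrium: 215.28 − 0.25q = 15.3 + 0.125q → q* = 533.28, p* = 81.96.
At the ceiling p = 27, quantity supplied = (27 − 15.3)/0.125 = 93.6.
Willingness to pay at q' = 93.6: 215.28 − 0.25·93.6 = 191.88.
Δq = 533.28 − 93.6 = 439.68; wedge = 191.88 − 27 = 164.88.
Deadweight loss = ½ × 439.68 × 164.88 = $36247.22 thousand.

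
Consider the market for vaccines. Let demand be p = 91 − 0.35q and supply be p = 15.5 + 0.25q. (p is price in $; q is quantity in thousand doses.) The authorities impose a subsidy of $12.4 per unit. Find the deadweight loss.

$128.13 thousand

Competitive equilibrium: 91 − 0.35q = 15.5 + 0.25q → q* = 125.8333, p* = 46.9583.
The subsidy lowers effective supply by 12.4: p = 3.1 + 0.25q.
New quantity: 91 − 0.35q = 3.1 + 0.25q → q' = 146.5.
Overproduction Δq = 146.5 − 125.8333 = 20.6667; wedge = subsidy = 12.4.
The triangle = ½ × 20.6667 × 12.4 = $128.13 thousand.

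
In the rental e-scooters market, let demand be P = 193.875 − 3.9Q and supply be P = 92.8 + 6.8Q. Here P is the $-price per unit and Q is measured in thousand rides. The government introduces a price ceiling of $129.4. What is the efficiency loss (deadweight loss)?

Competitive equilibrium: 193.875 − 3.9Q = 92.8 + 6.8Q → Q* = 9.4463, P* = 157.0346.
At the ceiling P = 129.4, quantity supplied = (129.4 − 92.8)/6.8 = 5.3824.
Willingness to pay at Q' = 5.3824: 193.875 − 3.9·5.3824 = 172.8836.
ΔQ = 9.4463 − 5.3824 = 4.0639; wedge = 172.8836 − 129.4 = 43.4836.
Deadweight loss = ½ × 4.0639 × 43.4836 = $88.36 thousand.

$88.36 thousand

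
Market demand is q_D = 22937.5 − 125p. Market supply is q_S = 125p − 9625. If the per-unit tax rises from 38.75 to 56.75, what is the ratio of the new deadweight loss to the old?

2.145

In inverse form: demand p = 183.5 − 0.008q, supply p = 77 + 0.008q.
Competitive equilibrium: 183.5 − 0.008q = 77 + 0.008q → q* = 6656.25, p* = 130.25.
For a per-unit tax t: Δq = t/0.016, so DWL = ½·t·(t/0.016) = t²/0.032.
At t = 38.75: DWL = 46923.828. At t = 56.75: DWL = 100642.578.
Ratio = (56.75/38.75)² = 2.145.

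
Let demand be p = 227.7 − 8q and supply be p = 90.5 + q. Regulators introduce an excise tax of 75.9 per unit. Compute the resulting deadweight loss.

320.045

Competitive equilibrium: 227.7 − 8q = 90.5 + q → q* = 15.24444, p* = 105.74444.
With the tax, the buyer price exceeds the seller price by 75.9: (227.7 − 8q) − (90.5 + q) = 75.9 → q' = 6.81111.
Δq = 15.24444 − 6.81111 = 8.43333; the wedge equals the tax, 75.9.
The triangle = ½ × 8.43333 × 75.9 = 320.045.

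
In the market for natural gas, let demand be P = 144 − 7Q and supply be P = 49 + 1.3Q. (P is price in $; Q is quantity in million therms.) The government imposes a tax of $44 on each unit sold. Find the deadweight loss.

$116.63 million

Competitive equilibrium: 144 − 7Q = 49 + 1.3Q → Q* = 11.4458, P* = 63.8795.
With the tax, the buyer price exceeds the seller price by 44: (144 − 7Q) − (49 + 1.3Q) = 44 → Q' = 6.1446.
ΔQ = 11.4458 − 6.1446 = 5.3012; the wedge equals the tax, 44.
Welfare loss = ½ × 5.3012 × 44 = $116.63 million.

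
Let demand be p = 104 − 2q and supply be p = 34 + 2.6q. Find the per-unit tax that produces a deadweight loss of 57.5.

23

Competitive equilibrium: 104 − 2q = 34 + 2.6q → q* = 15.2174, p* = 73.5652.
A tax t gives Δq = t/4.6 and wedge t, so DWL = t²/9.2.
t²/9.2 = 57.5 → t² = 529 → t = 23.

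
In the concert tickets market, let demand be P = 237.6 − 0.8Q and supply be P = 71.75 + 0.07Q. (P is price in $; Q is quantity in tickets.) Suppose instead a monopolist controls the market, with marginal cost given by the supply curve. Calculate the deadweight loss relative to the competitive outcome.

Competitive equilibrium: 237.6 − 0.8Q = 71.75 + 0.07Q → Q* = 190.6322, P* = 85.0943.
Marginal revenue: MR = 237.6 − 1.6Q. Set MR = MC: 237.6 − 1.6Q = 71.75 + 0.07Q → Q_m = 99.3114.
Price P_m = 237.6 − 0.8·99.3114 = 158.1509; MC(Q_m) = 71.75 + 0.07·99.3114 = 78.7018.
Competitive Q* = 190.6322, so ΔQ = 91.3208; wedge = 158.1509 − 78.7018 = 79.4491.
DWL = ½ × 91.3208 × 79.4491 = $3627.68.

$3627.68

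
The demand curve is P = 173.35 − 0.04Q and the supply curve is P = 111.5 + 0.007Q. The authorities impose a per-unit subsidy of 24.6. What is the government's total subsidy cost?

Competitive equilibrium: 173.35 − 0.04Q = 111.5 + 0.007Q → Q* = 1315.9574, P* = 120.7117.
The subsidy lowers effective supply by 24.6: P = 86.9 + 0.007Q.
New quantity: 173.35 − 0.04Q = 86.9 + 0.007Q → Q' = 1839.3617.
Total subsidy cost = 24.6 × 1839.3617 = 45248.30.

45248.30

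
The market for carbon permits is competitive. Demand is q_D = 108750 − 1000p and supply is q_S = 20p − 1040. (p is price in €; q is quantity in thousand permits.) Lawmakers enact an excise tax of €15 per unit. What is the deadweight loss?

€2205.88 thousand

In inverse form: demand p = 108.75 − 0.001q, supply p = 52 + 0.05q.
Competitive equilibrium: 108.75 − 0.001q = 52 + 0.05q → q* = 1112.7451, p* = 107.6373.
With the tax, the buyer price exceeds the seller price by 15: (108.75 − 0.001q) − (52 + 0.05q) = 15 → q' = 818.6275.
Δq = 1112.7451 − 818.6275 = 294.1176; the wedge equals the tax, 15.
Welfare loss = ½ × 294.1176 × 15 = €2205.88 thousand.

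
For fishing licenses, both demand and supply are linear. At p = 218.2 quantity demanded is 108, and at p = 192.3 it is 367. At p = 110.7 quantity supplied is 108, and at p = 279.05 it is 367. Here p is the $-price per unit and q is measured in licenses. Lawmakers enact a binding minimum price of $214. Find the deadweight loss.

Demand slope = (192.3 − 218.2)/(367 − 108) = −0.1, so p = 229 − 0.1q.
Supply slope = (279.05 − 110.7)/(367 − 108) = 0.65, so p = 40.5 + 0.65q.
Competitive equilibrium: 229 − 0.1q = 40.5 + 0.65q → q* = 251.3333, p* = 203.8667.
At the floor p = 214, quantity demanded = (229 − 214)/0.1 = 150.
Sellers' marginal cost at q' = 150: 40.5 + 0.65·150 = 138.
Δq = 251.3333 − 150 = 101.3333; wedge = 214 − 138 = 76.
Deadweight loss = ½ × 101.3333 × 76 = $3850.67.

$3850.67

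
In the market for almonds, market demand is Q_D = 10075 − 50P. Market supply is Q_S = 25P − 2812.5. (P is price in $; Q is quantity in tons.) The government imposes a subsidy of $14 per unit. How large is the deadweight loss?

In inverse form: demand P = 201.5 − 0.02Q, supply P = 112.5 + 0.04Q.
Competitive equilibrium: 201.5 − 0.02Q = 112.5 + 0.04Q → Q* = 1483.3333, P* = 171.8333.
The subsidy lowers effective supply by 14: P = 98.5 + 0.04Q.
New quantity: 201.5 − 0.02Q = 98.5 + 0.04Q → Q' = 1716.6667.
Overproduction ΔQ = 1716.6667 − 1483.3333 = 233.3334; wedge = subsidy = 14.
Welfare loss = ½ × 233.3334 × 14 = $1633.33.

$1633.33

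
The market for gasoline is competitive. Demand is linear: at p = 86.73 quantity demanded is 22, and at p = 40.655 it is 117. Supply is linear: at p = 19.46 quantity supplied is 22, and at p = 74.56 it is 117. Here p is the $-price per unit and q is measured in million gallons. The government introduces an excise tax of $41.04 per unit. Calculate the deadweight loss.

Demand slope = (40.655 − 86.73)/(117 − 22) = −0.485, so p = 97.4 − 0.485q.
Supply slope = (74.56 − 19.46)/(117 − 22) = 0.58, so p = 6.7 + 0.58q.
Competitive equilibrium: 97.4 − 0.485q = 6.7 + 0.58q → q* = 85.1643, p* = 56.0953.
With the tax, the buyer price exceeds the seller price by 41.04: (97.4 − 0.485q) − (6.7 + 0.58q) = 41.04 → q' = 46.6291.
Δq = 85.1643 − 46.6291 = 38.5352; the wedge equals the tax, 41.04.
Welfare loss = ½ × 38.5352 × 41.04 = $790.74 million.

$790.74 million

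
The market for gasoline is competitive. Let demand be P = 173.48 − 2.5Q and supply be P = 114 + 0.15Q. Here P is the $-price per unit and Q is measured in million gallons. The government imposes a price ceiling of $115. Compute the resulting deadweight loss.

$329.88 million

Competitive equilibrium: 173.48 − 2.5Q = 114 + 0.15Q → Q* = 22.4453, P* = 117.3668.
At the ceiling P = 115, quantity supplied = (115 − 114)/0.15 = 6.6667.
Willingness to pay at Q' = 6.6667: 173.48 − 2.5·6.6667 = 156.8133.
ΔQ = 22.4453 − 6.6667 = 15.7786; wedge = 156.8133 − 115 = 41.8133.
Deadweight loss = ½ × 15.7786 × 41.8133 = $329.88 million.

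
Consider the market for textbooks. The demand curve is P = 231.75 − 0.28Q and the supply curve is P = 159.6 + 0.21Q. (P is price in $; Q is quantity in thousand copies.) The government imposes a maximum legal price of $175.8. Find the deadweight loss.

Competitive equilibrium: 231.75 − 0.28Q = 159.6 + 0.21Q → Q* = 147.2449, P* = 190.5214.
At the ceiling P = 175.8, quantity supplied = (175.8 − 159.6)/0.21 = 77.1429.
Willingness to pay at Q' = 77.1429: 231.75 − 0.28·77.1429 = 210.15.
ΔQ = 147.2449 − 77.1429 = 70.102; wedge = 210.15 − 175.8 = 34.35.
Deadweight loss = ½ × 70.102 × 34.35 = $1204 thousand.

$1204 thousand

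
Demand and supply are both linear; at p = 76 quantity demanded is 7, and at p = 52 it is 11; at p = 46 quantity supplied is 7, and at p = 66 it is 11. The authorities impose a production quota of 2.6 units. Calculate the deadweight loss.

279.39

Demand slope = (52 − 76)/(11 − 7) = −6, so p = 118 − 6q.
Supply slope = (66 − 46)/(11 − 7) = 5, so p = 11 + 5q.
Competitive equilibrium: 118 − 6q = 11 + 5q → q* = 9.7273, p* = 59.6364.
At q = 2.6: demand price = 118 − 6·2.6 = 102.4; supply price = 11 + 5·2.6 = 24.
Δq = 9.7273 − 2.6 = 7.1273; wedge = 102.4 − 24 = 78.4.
The triangle = ½ × 7.1273 × 78.4 = 279.39.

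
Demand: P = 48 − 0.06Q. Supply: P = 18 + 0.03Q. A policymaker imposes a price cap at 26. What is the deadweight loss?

200

Competitive equilibrium: 48 − 0.06Q = 18 + 0.03Q → Q* = 333.3333, P* = 28.
At the ceiling P = 26, quantity supplied = (26 − 18)/0.03 = 266.6667.
Willingness to pay at Q' = 266.6667: 48 − 0.06·266.6667 = 32.
ΔQ = 333.3333 − 266.6667 = 66.6666; wedge = 32 − 26 = 6.
Deadweight loss = ½ × 66.6666 × 6 = 200.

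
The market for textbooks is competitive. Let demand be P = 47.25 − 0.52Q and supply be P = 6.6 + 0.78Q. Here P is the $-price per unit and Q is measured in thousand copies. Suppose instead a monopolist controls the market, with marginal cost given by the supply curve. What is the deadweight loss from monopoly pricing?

$51.88 thousand

Competitive equilibrium: 47.25 − 0.52Q = 6.6 + 0.78Q → Q* = 31.2692, P* = 30.99.
Marginal revenue: MR = 47.25 − 1.04Q. Set MR = MC: 47.25 − 1.04Q = 6.6 + 0.78Q → Q_m = 22.3352.
Price P_m = 47.25 − 0.52·22.3352 = 35.6357; MC(Q_m) = 6.6 + 0.78·22.3352 = 24.0215.
Competitive Q* = 31.2692, so ΔQ = 8.934; wedge = 35.6357 − 24.0215 = 11.6142.
Deadweight loss = ½ × 8.934 × 11.6142 = $51.88 thousand.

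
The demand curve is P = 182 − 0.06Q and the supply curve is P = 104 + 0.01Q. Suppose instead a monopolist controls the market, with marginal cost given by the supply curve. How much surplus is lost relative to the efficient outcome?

Competitive equilibrium: 182 − 0.06Q = 104 + 0.01Q → Q* = 1114.2857, P* = 115.1429.
Marginal revenue: MR = 182 − 0.12Q. Set MR = MC: 182 − 0.12Q = 104 + 0.01Q → Q_m = 600.
Price P_m = 182 − 0.06·600 = 146; MC(Q_m) = 104 + 0.01·600 = 110.
Competitive Q* = 1114.2857, so ΔQ = 514.2857; wedge = 146 − 110 = 36.
The triangle = ½ × 514.2857 × 36 = 9257.14.

9257.14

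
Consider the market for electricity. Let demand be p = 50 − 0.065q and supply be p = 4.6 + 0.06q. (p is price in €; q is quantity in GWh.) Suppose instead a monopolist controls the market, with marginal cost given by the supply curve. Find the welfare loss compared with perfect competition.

€964.92

Competitive equilibrium: 50 − 0.065q = 4.6 + 0.06q → q* = 363.2, p* = 26.392.
Marginal revenue: MR = 50 − 0.13q. Set MR = MC: 50 − 0.13q = 4.6 + 0.06q → q_m = 238.9474.
Price p_m = 50 − 0.065·238.9474 = 34.4684; MC(q_m) = 4.6 + 0.06·238.9474 = 18.9368.
Competitive q* = 363.2, so Δq = 124.2526; wedge = 34.4684 − 18.9368 = 15.5316.
Deadweight loss = ½ × 124.2526 × 15.5316 = €964.92.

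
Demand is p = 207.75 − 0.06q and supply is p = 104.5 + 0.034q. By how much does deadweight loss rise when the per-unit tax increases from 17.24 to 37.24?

Competitive equilibrium: 207.75 − 0.06q = 104.5 + 0.034q → q* = 1098.4043, p* = 141.8457.
For a per-unit tax t: Δq = t/0.094, so DWL = ½·t·(t/0.094) = t²/0.188.
At t = 17.24: DWL = 1580.945. At t = 37.24: DWL = 7376.689.
Increase = 7376.689 − 1580.945 = 5795.74.

5795.74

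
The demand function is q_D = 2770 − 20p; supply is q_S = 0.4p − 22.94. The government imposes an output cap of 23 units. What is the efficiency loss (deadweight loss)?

99.26

In inverse form: demand p = 138.5 − 0.05q, supply p = 57.35 + 2.5q.
Competitive equilibrium: 138.5 − 0.05q = 57.35 + 2.5q → q* = 31.8235, p* = 136.9088.
At q = 23: demand price = 138.5 − 0.05·23 = 137.35; supply price = 57.35 + 2.5·23 = 114.85.
Δq = 31.8235 − 23 = 8.8235; wedge = 137.35 − 114.85 = 22.5.
The triangle = ½ × 8.8235 × 22.5 = 99.26.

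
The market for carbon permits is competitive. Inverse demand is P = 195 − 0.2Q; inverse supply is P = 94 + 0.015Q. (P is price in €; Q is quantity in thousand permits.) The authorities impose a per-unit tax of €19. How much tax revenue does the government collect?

Competitive equilibrium: 195 − 0.2Q = 94 + 0.015Q → Q* = 469.7674, P* = 101.0465.
With the tax, the buyer price exceeds the seller price by 19: (195 − 0.2Q) − (94 + 0.015Q) = 19 → Q' = 381.3953.
Tax revenue = 19 × 381.3953 = €7246.51 thousand.

€7246.51 thousand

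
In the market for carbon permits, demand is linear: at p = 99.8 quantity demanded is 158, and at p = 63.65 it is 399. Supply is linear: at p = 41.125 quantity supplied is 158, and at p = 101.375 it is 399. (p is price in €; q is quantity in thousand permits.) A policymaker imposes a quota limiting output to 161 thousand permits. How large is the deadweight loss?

€4129.22 thousand

Demand slope = (63.65 − 99.8)/(399 − 158) = −0.15, so p = 123.5 − 0.15q.
Supply slope = (101.375 − 41.125)/(399 − 158) = 0.25, so p = 1.625 + 0.25q.
Competitive equilibrium: 123.5 − 0.15q = 1.625 + 0.25q → q* = 304.6875, p* = 77.7969.
At q = 161: demand price = 123.5 − 0.15·161 = 99.35; supply price = 1.625 + 0.25·161 = 41.875.
Δq = 304.6875 − 161 = 143.6875; wedge = 99.35 − 41.875 = 57.475.
Welfare loss = ½ × 143.6875 × 57.475 = €4129.22 thousand.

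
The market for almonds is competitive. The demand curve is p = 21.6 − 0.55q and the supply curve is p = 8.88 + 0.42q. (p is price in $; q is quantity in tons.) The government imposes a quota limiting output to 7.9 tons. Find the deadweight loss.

$13.18

Competitive equilibrium: 21.6 − 0.55q = 8.88 + 0.42q → q* = 13.1134, p* = 14.3876.
At q = 7.9: demand price = 21.6 − 0.55·7.9 = 17.255; supply price = 8.88 + 0.42·7.9 = 12.198.
Δq = 13.1134 − 7.9 = 5.2134; wedge = 17.255 − 12.198 = 5.057.
Welfare loss = ½ × 5.2134 × 5.057 = $13.18.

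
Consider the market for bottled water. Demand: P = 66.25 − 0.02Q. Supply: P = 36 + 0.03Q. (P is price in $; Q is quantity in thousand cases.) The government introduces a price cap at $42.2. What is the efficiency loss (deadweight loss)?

$3966.74 thousand

Competitive equilibrium: 66.25 − 0.02Q = 36 + 0.03Q → Q* = 605, P* = 54.15.
At the ceiling P = 42.2, quantity supplied = (42.2 − 36)/0.03 = 206.6667.
Willingness to pay at Q' = 206.6667: 66.25 − 0.02·206.6667 = 62.1167.
ΔQ = 605 − 206.6667 = 398.3333; wedge = 62.1167 − 42.2 = 19.9167.
DWL = ½ × 398.3333 × 19.9167 = $3966.74 thousand.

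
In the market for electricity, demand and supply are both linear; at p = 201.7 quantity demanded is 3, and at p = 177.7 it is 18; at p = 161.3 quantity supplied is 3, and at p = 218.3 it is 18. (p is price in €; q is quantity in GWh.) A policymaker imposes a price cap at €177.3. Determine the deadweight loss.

Demand slope = (177.7 − 201.7)/(18 − 3) = −1.6, so p = 206.5 − 1.6q.
Supply slope = (218.3 − 161.3)/(18 − 3) = 3.8, so p = 149.9 + 3.8q.
Competitive equilibrium: 206.5 − 1.6q = 149.9 + 3.8q → q* = 10.4815, p* = 189.7296.
At the ceiling p = 177.3, quantity supplied = (177.3 − 149.9)/3.8 = 7.2105.
Willingness to pay at q' = 7.2105: 206.5 − 1.6·7.2105 = 194.9632.
Δq = 10.4815 − 7.2105 = 3.271; wedge = 194.9632 − 177.3 = 17.6632.
The triangle = ½ × 3.271 × 17.6632 = €28.89.

€28.89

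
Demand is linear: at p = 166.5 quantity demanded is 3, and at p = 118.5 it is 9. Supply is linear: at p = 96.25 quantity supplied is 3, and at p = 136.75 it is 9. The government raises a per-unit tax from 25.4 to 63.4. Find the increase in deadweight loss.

Demand slope = (118.5 − 166.5)/(9 − 3) = −8, so p = 190.5 − 8q.
Supply slope = (136.75 − 96.25)/(9 − 3) = 6.75, so p = 76 + 6.75q.
Competitive equilibrium: 190.5 − 8q = 76 + 6.75q → q* = 7.7627, p* = 128.3983.
For a per-unit tax t: Δq = t/14.75, so DWL = ½·t·(t/14.75) = t²/29.5.
At t = 25.4: DWL = 21.87. At t = 63.4: DWL = 136.256.
Increase = 136.256 − 21.87 = 114.39.

114.39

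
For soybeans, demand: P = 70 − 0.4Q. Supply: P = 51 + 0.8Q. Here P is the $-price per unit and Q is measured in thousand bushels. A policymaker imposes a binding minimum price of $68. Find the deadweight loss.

Competitive equilibrium: 70 − 0.4Q = 51 + 0.8Q → Q* = 15.8333, P* = 63.6667.
At the floor P = 68, quantity demanded = (70 − 68)/0.4 = 5.
Sellers' marginal cost at Q' = 5: 51 + 0.8·5 = 55.
ΔQ = 15.8333 − 5 = 10.8333; wedge = 68 − 55 = 13.
Welfare loss = ½ × 10.8333 × 13 = $70.42 thousand.

$70.42 thousand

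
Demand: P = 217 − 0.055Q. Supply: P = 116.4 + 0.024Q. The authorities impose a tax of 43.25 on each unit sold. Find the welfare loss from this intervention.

Competitive equilibrium: 217 − 0.055Q = 116.4 + 0.024Q → Q* = 1273.4177, P* = 146.962.
With the tax, the buyer price exceeds the seller price by 43.25: (217 − 0.055Q) − (116.4 + 0.024Q) = 43.25 → Q' = 725.9494.
ΔQ = 1273.4177 − 725.9494 = 547.4683; the wedge equals the tax, 43.25.
DWL = ½ × 547.4683 × 43.25 = 11839.

11839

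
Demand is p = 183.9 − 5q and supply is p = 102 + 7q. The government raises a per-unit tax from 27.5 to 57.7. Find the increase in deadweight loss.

107.21

Competitive equilibrium: 183.9 − 5q = 102 + 7q → q* = 6.825, p* = 149.775.
For a per-unit tax t: Δq = t/12, so DWL = ½·t·(t/12) = t²/24.
At t = 27.5: DWL = 31.51. At t = 57.7: DWL = 138.72.
Increase = 138.72 − 31.51 = 107.21.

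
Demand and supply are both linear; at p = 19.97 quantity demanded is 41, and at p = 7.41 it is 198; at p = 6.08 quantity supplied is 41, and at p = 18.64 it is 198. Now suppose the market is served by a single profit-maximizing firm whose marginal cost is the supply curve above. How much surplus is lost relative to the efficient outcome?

145.21

Demand slope = (7.41 − 19.97)/(198 − 41) = −0.08, so p = 23.25 − 0.08q.
Supply slope = (18.64 − 6.08)/(198 − 41) = 0.08, so p = 2.8 + 0.08q.
Competitive equilibrium: 23.25 − 0.08q = 2.8 + 0.08q → q* = 127.8125, p* = 13.025.
Marginal revenue: MR = 23.25 − 0.16q. Set MR = MC: 23.25 − 0.16q = 2.8 + 0.08q → q_m = 85.2083.
Price p_m = 23.25 − 0.08·85.2083 = 16.4333; MC(q_m) = 2.8 + 0.08·85.2083 = 9.6167.
Competitive q* = 127.8125, so Δq = 42.6042; wedge = 16.4333 − 9.6167 = 6.8166.
DWL = ½ × 42.6042 × 6.8166 = 145.21.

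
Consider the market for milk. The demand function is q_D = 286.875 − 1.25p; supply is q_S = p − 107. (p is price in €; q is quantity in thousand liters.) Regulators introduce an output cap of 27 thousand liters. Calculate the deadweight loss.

€1517 thousand

In inverse form: demand p = 229.5 − 0.8q, supply p = 107 + q.
Competitive equilibrium: 229.5 − 0.8q = 107 + q → q* = 68.0556, p* = 175.0556.
At q = 27: demand price = 229.5 − 0.8·27 = 207.9; supply price = 107 + 1·27 = 134.
Δq = 68.0556 − 27 = 41.0556; wedge = 207.9 − 134 = 73.9.
Deadweight loss = ½ × 41.0556 × 73.9 = €1517 thousand.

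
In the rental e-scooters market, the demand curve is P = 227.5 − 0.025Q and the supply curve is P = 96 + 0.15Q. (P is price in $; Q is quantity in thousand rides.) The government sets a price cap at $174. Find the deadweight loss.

$4686.43 thousand

Competitive equilibrium: 227.5 − 0.025Q = 96 + 0.15Q → Q* = 751.4286, P* = 208.7143.
At the ceiling P = 174, quantity supplied = (174 − 96)/0.15 = 520.
Willingness to pay at Q' = 520: 227.5 − 0.025·520 = 214.5.
ΔQ = 751.4286 − 520 = 231.4286; wedge = 214.5 − 174 = 40.5.
Welfare loss = ½ × 231.4286 × 40.5 = $4686.43 thousand.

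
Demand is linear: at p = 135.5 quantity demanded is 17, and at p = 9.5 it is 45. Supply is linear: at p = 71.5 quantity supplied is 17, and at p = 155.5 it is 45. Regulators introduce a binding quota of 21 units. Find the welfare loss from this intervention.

Demand slope = (9.5 − 135.5)/(45 − 17) = −4.5, so p = 212 − 4.5q.
Supply slope = (155.5 − 71.5)/(45 − 17) = 3, so p = 20.5 + 3q.
Competitive equilibrium: 212 − 4.5q = 20.5 + 3q → q* = 25.5333, p* = 97.1.
At q = 21: demand price = 212 − 4.5·21 = 117.5; supply price = 20.5 + 3·21 = 83.5.
Δq = 25.5333 − 21 = 4.5333; wedge = 117.5 − 83.5 = 34.
The triangle = ½ × 4.5333 × 34 = 77.07.

77.07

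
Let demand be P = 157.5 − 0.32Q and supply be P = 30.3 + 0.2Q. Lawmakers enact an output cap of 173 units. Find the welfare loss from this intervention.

Competitive equilibrium: 157.5 − 0.32Q = 30.3 + 0.2Q → Q* = 244.6154, P* = 79.2231.
At Q = 173: demand price = 157.5 − 0.32·173 = 102.14; supply price = 30.3 + 0.2·173 = 64.9.
ΔQ = 244.6154 − 173 = 71.6154; wedge = 102.14 − 64.9 = 37.24.
Deadweight loss = ½ × 71.6154 × 37.24 = 1333.48.

1333.48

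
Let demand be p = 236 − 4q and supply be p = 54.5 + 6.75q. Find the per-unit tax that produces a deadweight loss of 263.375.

75.25

Competitive equilibrium: 236 − 4q = 54.5 + 6.75q → q* = 16.8837, p* = 168.4651.
A tax t gives Δq = t/10.75 and wedge t, so DWL = t²/21.5.
t²/21.5 = 263.375 → t² = 5662.5625 → t = 75.25.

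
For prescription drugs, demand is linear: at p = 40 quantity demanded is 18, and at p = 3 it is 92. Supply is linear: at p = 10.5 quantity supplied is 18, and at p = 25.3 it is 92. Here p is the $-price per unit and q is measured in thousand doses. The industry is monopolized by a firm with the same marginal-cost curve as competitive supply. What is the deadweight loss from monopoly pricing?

Demand slope = (3 − 40)/(92 − 18) = −0.5, so p = 49 − 0.5q.
Supply slope = (25.3 − 10.5)/(92 − 18) = 0.2, so p = 6.9 + 0.2q.
Competitive equilibrium: 49 − 0.5q = 6.9 + 0.2q → q* = 60.1429, p* = 18.9286.
Marginal revenue: MR = 49 − q. Set MR = MC: 49 − q = 6.9 + 0.2q → q_m = 35.0833.
Price p_m = 49 − 0.5·35.0833 = 31.4584; MC(q_m) = 6.9 + 0.2·35.0833 = 13.9167.
Competitive q* = 60.1429, so Δq = 25.0596; wedge = 31.4584 − 13.9167 = 17.5417.
DWL = ½ × 25.0596 × 17.5417 = $219.79 thousand.

$219.79 thousand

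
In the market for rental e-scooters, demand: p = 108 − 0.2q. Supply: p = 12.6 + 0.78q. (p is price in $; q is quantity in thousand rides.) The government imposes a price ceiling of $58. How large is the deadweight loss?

$750.72 thousand

Competitive equilibrium: 108 − 0.2q = 12.6 + 0.78q → q* = 97.3469, p* = 88.5306.
At the ceiling p = 58, quantity supplied = (58 − 12.6)/0.78 = 58.2051.
Willingness to pay at q' = 58.2051: 108 − 0.2·58.2051 = 96.359.
Δq = 97.3469 − 58.2051 = 39.1418; wedge = 96.359 − 58 = 38.359.
Welfare loss = ½ × 39.1418 × 38.359 = $750.72 thousand.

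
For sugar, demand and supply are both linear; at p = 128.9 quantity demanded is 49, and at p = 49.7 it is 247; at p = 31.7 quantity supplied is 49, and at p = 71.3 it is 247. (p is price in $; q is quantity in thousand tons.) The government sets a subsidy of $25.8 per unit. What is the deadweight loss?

Demand slope = (49.7 − 128.9)/(247 − 49) = −0.4, so p = 148.5 − 0.4q.
Supply slope = (71.3 − 31.7)/(247 − 49) = 0.2, so p = 21.9 + 0.2q.
Competitive equilibrium: 148.5 − 0.4q = 21.9 + 0.2q → q* = 211, p* = 64.1.
The subsidy lowers effective supply by 25.8: p = 0.2q − 3.9.
New quantity: 148.5 − 0.4q = 0.2q − 3.9 → q' = 254.
Overproduction Δq = 254 − 211 = 43; wedge = subsidy = 25.8.
The triangle = ½ × 43 × 25.8 = $554.70 thousand.

$554.70 thousand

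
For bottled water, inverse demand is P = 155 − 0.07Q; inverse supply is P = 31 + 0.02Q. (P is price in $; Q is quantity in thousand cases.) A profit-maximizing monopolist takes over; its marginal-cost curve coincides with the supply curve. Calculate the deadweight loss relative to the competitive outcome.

$16350.35 thousand

Competitive equilibrium: 155 − 0.07Q = 31 + 0.02Q → Q* = 1377.7778, P* = 58.5556.
Marginal revenue: MR = 155 − 0.14Q. Set MR = MC: 155 − 0.14Q = 31 + 0.02Q → Q_m = 775.
Price P_m = 155 − 0.07·775 = 100.75; MC(Q_m) = 31 + 0.02·775 = 46.5.
Competitive Q* = 1377.7778, so ΔQ = 602.7778; wedge = 100.75 − 46.5 = 54.25.
Welfare loss = ½ × 602.7778 × 54.25 = $16350.35 thousand.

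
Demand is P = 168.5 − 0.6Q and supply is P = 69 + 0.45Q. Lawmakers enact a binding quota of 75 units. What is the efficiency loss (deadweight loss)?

Competitive equilibrium: 168.5 − 0.6Q = 69 + 0.45Q → Q* = 94.7619, P* = 111.6429.
At Q = 75: demand price = 168.5 − 0.6·75 = 123.5; supply price = 69 + 0.45·75 = 102.75.
ΔQ = 94.7619 − 75 = 19.7619; wedge = 123.5 − 102.75 = 20.75.
Welfare loss = ½ × 19.7619 × 20.75 = 205.03.

205.03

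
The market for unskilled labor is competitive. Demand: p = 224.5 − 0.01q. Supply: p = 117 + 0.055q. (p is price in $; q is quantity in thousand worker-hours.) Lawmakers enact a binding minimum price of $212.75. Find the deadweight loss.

Competitive equilibrium: 224.5 − 0.01q = 117 + 0.055q → q* = 1653.8462, p* = 207.9615.
At the floor p = 212.75, quantity demanded = (224.5 − 212.75)/0.01 = 1175.
Sellers' marginal cost at q' = 1175: 117 + 0.055·1175 = 181.625.
Δq = 1653.8462 − 1175 = 478.8462; wedge = 212.75 − 181.625 = 31.125.
Deadweight loss = ½ × 478.8462 × 31.125 = $7452.04 thousand.

$7452.04 thousand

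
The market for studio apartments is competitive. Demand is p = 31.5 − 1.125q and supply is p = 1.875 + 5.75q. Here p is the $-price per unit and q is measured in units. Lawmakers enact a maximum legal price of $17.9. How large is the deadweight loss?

Competitive equilibrium: 31.5 − 1.125q = 1.875 + 5.75q → q* = 4.3091, p* = 26.6523.
At the ceiling p = 17.9, quantity supplied = (17.9 − 1.875)/5.75 = 2.787.
Willingness to pay at q' = 2.787: 31.5 − 1.125·2.787 = 28.3646.
Δq = 4.3091 − 2.787 = 1.5221; wedge = 28.3646 − 17.9 = 10.4646.
The triangle = ½ × 1.5221 × 10.4646 = $7.96.

$7.96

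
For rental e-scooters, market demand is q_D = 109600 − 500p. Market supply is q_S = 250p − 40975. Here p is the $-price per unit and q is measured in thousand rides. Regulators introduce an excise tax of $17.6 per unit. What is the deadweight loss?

$25813.33 thousand

In inverse form: demand p = 219.2 − 0.002q, supply p = 163.9 + 0.004q.
Competitive equilibrium: 219.2 − 0.002q = 163.9 + 0.004q → q* = 9216.6667, p* = 200.7667.
With the tax, the buyer price exceeds the seller price by 17.6: (219.2 − 0.002q) − (163.9 + 0.004q) = 17.6 → q' = 6283.3333.
Δq = 9216.6667 − 6283.3333 = 2933.3334; the wedge equals the tax, 17.6.
DWL = ½ × 2933.3334 × 17.6 = $25813.33 thousand.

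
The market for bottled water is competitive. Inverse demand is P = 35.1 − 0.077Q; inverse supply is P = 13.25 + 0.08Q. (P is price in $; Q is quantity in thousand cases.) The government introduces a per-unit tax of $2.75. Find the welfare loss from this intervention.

Competitive equilibrium: 35.1 − 0.077Q = 13.25 + 0.08Q → Q* = 139.172, P* = 24.3838.
With the tax, the buyer price exceeds the seller price by 2.75: (35.1 − 0.077Q) − (13.25 + 0.08Q) = 2.75 → Q' = 121.6561.
ΔQ = 139.172 − 121.6561 = 17.5159; the wedge equals the tax, 2.75.
DWL = ½ × 17.5159 × 2.75 = $24.08 thousand.

$24.08 thousand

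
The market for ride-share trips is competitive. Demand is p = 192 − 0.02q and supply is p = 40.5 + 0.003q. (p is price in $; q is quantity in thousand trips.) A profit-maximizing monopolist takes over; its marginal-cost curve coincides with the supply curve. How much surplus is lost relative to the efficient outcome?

Competitive equilibrium: 192 − 0.02q = 40.5 + 0.003q → q* = 6586.956522, p* = 60.26087.
Marginal revenue: MR = 192 − 0.04q. Set MR = MC: 192 − 0.04q = 40.5 + 0.003q → q_m = 3523.255814.
Price p_m = 192 − 0.02·3523.255814 = 121.534884; MC(q_m) = 40.5 + 0.003·3523.255814 = 51.069767.
Competitive q* = 6586.956522, so Δq = 3063.700708; wedge = 121.534884 − 51.069767 = 70.465117.
Welfare loss = ½ × 3063.700708 × 70.465117 = $107942.01 thousand.

$107942.01 thousand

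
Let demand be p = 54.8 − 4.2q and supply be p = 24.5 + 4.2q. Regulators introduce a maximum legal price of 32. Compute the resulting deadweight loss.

13.93

Competitive equilibrium: 54.8 − 4.2q = 24.5 + 4.2q → q* = 3.6071, p* = 39.65.
At the ceiling p = 32, quantity supplied = (32 − 24.5)/4.2 = 1.7857.
Willingness to pay at q' = 1.7857: 54.8 − 4.2·1.7857 = 47.3001.
Δq = 3.6071 − 1.7857 = 1.8214; wedge = 47.3001 − 32 = 15.3001.
DWL = ½ × 1.8214 × 15.3001 = 13.93.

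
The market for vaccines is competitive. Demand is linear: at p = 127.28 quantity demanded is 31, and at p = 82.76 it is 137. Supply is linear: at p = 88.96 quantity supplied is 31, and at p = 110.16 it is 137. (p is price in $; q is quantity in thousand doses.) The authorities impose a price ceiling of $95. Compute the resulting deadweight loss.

$309.68 thousand

Demand slope = (82.76 − 127.28)/(137 − 31) = −0.42, so p = 140.3 − 0.42q.
Supply slope = (110.16 − 88.96)/(137 − 31) = 0.2, so p = 82.76 + 0.2q.
Competitive equilibrium: 140.3 − 0.42q = 82.76 + 0.2q → q* = 92.8065, p* = 101.3213.
At the ceiling p = 95, quantity supplied = (95 − 82.76)/0.2 = 61.2.
Willingness to pay at q' = 61.2: 140.3 − 0.42·61.2 = 114.596.
Δq = 92.8065 − 61.2 = 31.6065; wedge = 114.596 − 95 = 19.596.
Deadweight loss = ½ × 31.6065 × 19.596 = $309.68 thousand.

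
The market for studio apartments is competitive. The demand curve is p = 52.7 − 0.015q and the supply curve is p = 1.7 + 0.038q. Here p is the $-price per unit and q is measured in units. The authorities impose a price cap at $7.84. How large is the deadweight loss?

$16989.07

Competitive equilibrium: 52.7 − 0.015q = 1.7 + 0.038q → q* = 962.26415, p* = 38.26604.
At the ceiling p = 7.84, quantity supplied = (7.84 − 1.7)/0.038 = 161.57895.
Willingness to pay at q' = 161.57895: 52.7 − 0.015·161.57895 = 50.27632.
Δq = 962.26415 − 161.57895 = 800.6852; wedge = 50.27632 − 7.84 = 42.43632.
Welfare loss = ½ × 800.6852 × 42.43632 = $16989.07.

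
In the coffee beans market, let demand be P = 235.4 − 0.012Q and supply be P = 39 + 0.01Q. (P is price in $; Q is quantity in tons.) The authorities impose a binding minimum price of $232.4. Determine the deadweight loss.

$828245.68

Competitive equilibrium: 235.4 − 0.012Q = 39 + 0.01Q → Q* = 8927.2727, P* = 128.2727.
At the floor P = 232.4, quantity demanded = (235.4 − 232.4)/0.012 = 250.
Sellers' marginal cost at Q' = 250: 39 + 0.01·250 = 41.5.
ΔQ = 8927.2727 − 250 = 8677.2727; wedge = 232.4 − 41.5 = 190.9.
Welfare loss = ½ × 8677.2727 × 190.9 = $828245.68.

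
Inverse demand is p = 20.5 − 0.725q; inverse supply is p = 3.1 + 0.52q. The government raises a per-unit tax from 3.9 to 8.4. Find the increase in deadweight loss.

Competitive equilibrium: 20.5 − 0.725q = 3.1 + 0.52q → q* = 13.9759, p* = 10.3675.
For a per-unit tax t: Δq = t/1.245, so DWL = ½·t·(t/1.245) = t²/2.49.
At t = 3.9: DWL = 6.108. At t = 8.4: DWL = 28.337.
Increase = 28.337 − 6.108 = 22.23.

22.23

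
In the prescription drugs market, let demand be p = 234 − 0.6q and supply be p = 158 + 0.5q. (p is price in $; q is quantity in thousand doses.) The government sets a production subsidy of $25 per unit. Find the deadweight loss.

$284.09 thousand

Competitive equilibrium: 234 − 0.6q = 158 + 0.5q → q* = 69.0909, p* = 192.5455.
The subsidy lowers effective supply by 25: p = 133 + 0.5q.
New quantity: 234 − 0.6q = 133 + 0.5q → q' = 91.8182.
Overproduction Δq = 91.8182 − 69.0909 = 22.7273; wedge = subsidy = 25.
The triangle = ½ × 22.7273 × 25 = $284.09 thousand.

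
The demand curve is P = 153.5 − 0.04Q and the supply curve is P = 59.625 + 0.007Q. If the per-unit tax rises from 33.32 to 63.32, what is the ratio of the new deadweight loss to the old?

3.611

Competitive equilibrium: 153.5 − 0.04Q = 59.625 + 0.007Q → Q* = 1997.3404, P* = 73.6064.
For a per-unit tax t: ΔQ = t/0.047, so DWL = ½·t·(t/0.047) = t²/0.094.
At t = 33.32: DWL = 11810.877. At t = 63.32: DWL = 42653.430.
Ratio = (63.32/33.32)² = 3.611.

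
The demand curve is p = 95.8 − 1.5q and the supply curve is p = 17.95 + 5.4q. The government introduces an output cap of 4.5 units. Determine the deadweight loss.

158.71

Competitive equilibrium: 95.8 − 1.5q = 17.95 + 5.4q → q* = 11.2826, p* = 78.8761.
At q = 4.5: demand price = 95.8 − 1.5·4.5 = 89.05; supply price = 17.95 + 5.4·4.5 = 42.25.
Δq = 11.2826 − 4.5 = 6.7826; wedge = 89.05 − 42.25 = 46.8.
Welfare loss = ½ × 6.7826 × 46.8 = 158.71.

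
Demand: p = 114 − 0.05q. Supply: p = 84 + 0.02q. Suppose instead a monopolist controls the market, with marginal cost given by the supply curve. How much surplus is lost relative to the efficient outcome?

1116.07

Competitive equilibrium: 114 − 0.05q = 84 + 0.02q → q* = 428.5714, p* = 92.5714.
Marginal revenue: MR = 114 − 0.1q. Set MR = MC: 114 − 0.1q = 84 + 0.02q → q_m = 250.
Price p_m = 114 − 0.05·250 = 101.5; MC(q_m) = 84 + 0.02·250 = 89.
Competitive q* = 428.5714, so Δq = 178.5714; wedge = 101.5 − 89 = 12.5.
Deadweight loss = ½ × 178.5714 × 12.5 = 1116.07.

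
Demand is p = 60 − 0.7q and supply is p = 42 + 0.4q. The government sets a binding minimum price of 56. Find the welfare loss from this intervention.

Competitive equilibrium: 60 − 0.7q = 42 + 0.4q → q* = 16.3636, p* = 48.5455.
At the floor p = 56, quantity demanded = (60 − 56)/0.7 = 5.7143.
Sellers' marginal cost at q' = 5.7143: 42 + 0.4·5.7143 = 44.2857.
Δq = 16.3636 − 5.7143 = 10.6493; wedge = 56 − 44.2857 = 11.7143.
The triangle = ½ × 10.6493 × 11.7143 = 62.37.

62.37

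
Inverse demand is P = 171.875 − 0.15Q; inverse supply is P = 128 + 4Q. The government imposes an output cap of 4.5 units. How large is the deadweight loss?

76.51

Competitive equilibrium: 171.875 − 0.15Q = 128 + 4Q → Q* = 10.5723, P* = 170.2892.
At Q = 4.5: demand price = 171.875 − 0.15·4.5 = 171.2; supply price = 128 + 4·4.5 = 146.
ΔQ = 10.5723 − 4.5 = 6.0723; wedge = 171.2 − 146 = 25.2.
Deadweight loss = ½ × 6.0723 × 25.2 = 76.51.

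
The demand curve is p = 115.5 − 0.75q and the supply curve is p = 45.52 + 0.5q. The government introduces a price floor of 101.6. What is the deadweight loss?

876.60

Competitive equilibrium: 115.5 − 0.75q = 45.52 + 0.5q → q* = 55.984, p* = 73.512.
At the floor p = 101.6, quantity demanded = (115.5 − 101.6)/0.75 = 18.5333.
Sellers' marginal cost at q' = 18.5333: 45.52 + 0.5·18.5333 = 54.7867.
Δq = 55.984 − 18.5333 = 37.4507; wedge = 101.6 − 54.7867 = 46.8133.
DWL = ½ × 37.4507 × 46.8133 = 876.60.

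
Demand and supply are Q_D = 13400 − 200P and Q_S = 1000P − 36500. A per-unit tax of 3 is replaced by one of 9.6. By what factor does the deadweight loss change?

In inverse form: demand P = 67 − 0.005Q, supply P = 36.5 + 0.001Q.
Competitive equilibrium: 67 − 0.005Q = 36.5 + 0.001Q → Q* = 5083.3333, P* = 41.5833.
For a per-unit tax t: ΔQ = t/0.006, so DWL = ½·t·(t/0.006) = t²/0.012.
At t = 3: DWL = 750. At t = 9.6: DWL = 7680.
Ratio = (9.6/3)² = 10.24.

10.24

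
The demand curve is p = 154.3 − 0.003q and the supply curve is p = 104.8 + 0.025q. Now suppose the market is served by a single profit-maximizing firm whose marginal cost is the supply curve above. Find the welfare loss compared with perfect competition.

Competitive equilibrium: 154.3 − 0.003q = 104.8 + 0.025q → q* = 1767.8571, p* = 148.9964.
Marginal revenue: MR = 154.3 − 0.006q. Set MR = MC: 154.3 − 0.006q = 104.8 + 0.025q → q_m = 1596.7742.
Price p_m = 154.3 − 0.003·1596.7742 = 149.5097; MC(q_m) = 104.8 + 0.025·1596.7742 = 144.7194.
Competitive q* = 1767.8571, so Δq = 171.0829; wedge = 149.5097 − 144.7194 = 4.7903.
The triangle = ½ × 171.0829 × 4.7903 = 409.77.

409.77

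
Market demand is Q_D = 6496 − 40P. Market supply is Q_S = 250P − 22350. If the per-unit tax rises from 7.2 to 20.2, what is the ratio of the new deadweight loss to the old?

7.871

In inverse form: demand P = 162.4 − 0.025Q, supply P = 89.4 + 0.004Q.
Competitive equilibrium: 162.4 − 0.025Q = 89.4 + 0.004Q → Q* = 2517.2414, P* = 99.469.
For a per-unit tax t: ΔQ = t/0.029, so DWL = ½·t·(t/0.029) = t²/0.058.
At t = 7.2: DWL = 893.793. At t = 20.2: DWL = 7035.172.
Ratio = (20.2/7.2)² = 7.871.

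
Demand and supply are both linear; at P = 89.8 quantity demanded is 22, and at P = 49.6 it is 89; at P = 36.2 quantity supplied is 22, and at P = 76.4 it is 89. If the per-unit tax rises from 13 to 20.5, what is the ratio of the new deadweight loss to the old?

Demand slope = (49.6 − 89.8)/(89 − 22) = −0.6, so P = 103 − 0.6Q.
Supply slope = (76.4 − 36.2)/(89 − 22) = 0.6, so P = 23 + 0.6Q.
Competitive equilibrium: 103 − 0.6Q = 23 + 0.6Q → Q* = 66.6667, P* = 63.
For a per-unit tax t: ΔQ = t/1.2, so DWL = ½·t·(t/1.2) = t²/2.4.
At t = 13: DWL = 70.417. At t = 20.5: DWL = 175.104.
Ratio = (20.5/13)² = 2.487.

2.487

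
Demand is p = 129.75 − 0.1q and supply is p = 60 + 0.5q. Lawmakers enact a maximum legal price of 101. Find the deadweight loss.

351.92

Competitive equilibrium: 129.75 − 0.1q = 60 + 0.5q → q* = 116.25, p* = 118.125.
At the ceiling p = 101, quantity supplied = (101 − 60)/0.5 = 82.
Willingness to pay at q' = 82: 129.75 − 0.1·82 = 121.55.
Δq = 116.25 − 82 = 34.25; wedge = 121.55 − 101 = 20.55.
DWL = ½ × 34.25 × 20.55 = 351.92.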